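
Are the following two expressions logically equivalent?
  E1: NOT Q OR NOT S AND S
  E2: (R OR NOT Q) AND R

E1: NOT Q OR NOT S AND S
    = NOT Q   [complement / identity]
E2: (R OR NOT Q) AND R
    = R   [absorption]
These differ: at Q=0, R=0, S=0, E1 = 1 but E2 = 0.

No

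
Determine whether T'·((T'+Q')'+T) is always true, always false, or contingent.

T'·((T'+Q')'+T)
= T'·(T·Q+T)   [De Morgan]
= T'·T   [absorption]
= 0   [complement]

always false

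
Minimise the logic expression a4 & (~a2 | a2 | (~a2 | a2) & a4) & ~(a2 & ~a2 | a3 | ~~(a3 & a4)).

a4 & (~a2 | a2 | (~a2 | a2) & a4) & ~(a2 & ~a2 | a3 | ~~(a3 & a4))
= a4 & (~a2 | a2) & ~(a2 & ~a2 | a3 | ~~(a3 & a4))
= a4 & (~a2 | a2) & ~(a2 & ~a2 | a3 | a3 & a4)
= a4 & (~a2 | a2) & ~(a2 & ~a2 | a3)
= a4 & (~a2 | a2) & ~a3
= a4 & ~a3

a4 & ~a3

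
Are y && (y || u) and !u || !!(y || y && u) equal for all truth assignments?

E1: y && (y || u)
    = y   (absorption)
E2: !u || !!(y || y && u)
    = !u || !!y   (absorption)
    = !u || y   (double negation)
These differ: at u=0, y=0, E1 = 0 but E2 = 1.

No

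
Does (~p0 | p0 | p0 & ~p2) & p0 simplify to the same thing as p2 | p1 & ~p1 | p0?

No

E1: (~p0 | p0 | p0 & ~p2) & p0
    = (~p0 | p0) & p0   — absorption
    = p0   — complement / identity
E2: p2 | p1 & ~p1 | p0
    = p2 | p0   — complement / identity
These differ: at p0=0, p1=0, p2=1, E1 = 0 but E2 = 1.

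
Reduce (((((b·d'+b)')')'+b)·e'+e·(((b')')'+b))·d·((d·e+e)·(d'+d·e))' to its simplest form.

(((((b·d'+b)')')'+b)·e'+e·(((b')')'+b))·d·((d·e+e)·(d'+d·e))'
= ((((b')')'+b)·e'+e·(((b')')'+b))·d·((d·e+e)·(d'+d·e))'   — absorption
= (((b')')'+b)·d·((d·e+e)·(d'+d·e))'   — distribution
= (b'+b)·d·((d·e+e)·(d'+d·e))'   — double negation
= d·((d·e+e)·(d'+d·e))'   — complement / identity
= d·(d·e+e·d')'   — distribution
= d·e'   — distribution

d·e'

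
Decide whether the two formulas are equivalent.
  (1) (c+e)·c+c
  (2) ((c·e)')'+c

E1: (c+e)·c+c
    = c+c   — absorption
    = c   — idempotence
E2: ((c·e)')'+c
    = c·e+c   — double negation
    = c   — absorption
Both reduce to c, so they are equivalent.

Yes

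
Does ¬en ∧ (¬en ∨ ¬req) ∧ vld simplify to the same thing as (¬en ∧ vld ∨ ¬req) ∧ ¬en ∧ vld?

Yes

E1: ¬en ∧ (¬en ∨ ¬req) ∧ vld
    = ¬en ∧ vld   — absorption
E2: (¬en ∧ vld ∨ ¬req) ∧ ¬en ∧ vld
    = ¬en ∧ vld   — absorption
Both reduce to ¬en ∧ vld, so they are equivalent.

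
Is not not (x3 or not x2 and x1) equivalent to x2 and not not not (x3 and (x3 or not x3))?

E1: not not (x3 or not x2 and x1)
    = x3 or not x2 and x1   — double negation
E2: x2 and not not not (x3 and (x3 or not x3))
    = x2 and not not not x3   — complement / identity
    = x2 and not x3   — double negation
These differ: at x1=0, x2=0, x3=1, E1 = 1 but E2 = 0.

No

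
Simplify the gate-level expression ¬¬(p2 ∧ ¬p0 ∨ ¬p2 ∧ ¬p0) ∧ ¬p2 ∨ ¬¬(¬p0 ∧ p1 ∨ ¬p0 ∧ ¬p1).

¬¬(p2 ∧ ¬p0 ∨ ¬p2 ∧ ¬p0) ∧ ¬p2 ∨ ¬¬(¬p0 ∧ p1 ∨ ¬p0 ∧ ¬p1)
= ¬¬(p2 ∧ ¬p0 ∨ ¬p2 ∧ ¬p0) ∧ ¬p2 ∨ ¬¬¬p0   (distribution)
= ¬¬¬p0 ∧ ¬p2 ∨ ¬¬¬p0   (distribution)
= ¬¬¬p0   (absorption)
= ¬p0   (double negation)

¬p0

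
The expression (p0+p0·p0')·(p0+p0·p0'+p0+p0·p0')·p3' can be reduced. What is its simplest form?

p0·p3'

(p0+p0·p0')·(p0+p0·p0'+p0+p0·p0')·p3'
= (p0+p0·p0')·(p0+p0·p0')·p3'
= (p0·p0'+p0·p0)·p3'
= p0·p3'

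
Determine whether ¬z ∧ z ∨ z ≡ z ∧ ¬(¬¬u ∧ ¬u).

E1: ¬z ∧ z ∨ z
    = z   [complement / identity]
E2: z ∧ ¬(¬¬u ∧ ¬u)
    = z ∧ (¬u ∨ u)   [De Morgan]
    = z   [complement / identity]
Both reduce to z, so they are equivalent.

Yes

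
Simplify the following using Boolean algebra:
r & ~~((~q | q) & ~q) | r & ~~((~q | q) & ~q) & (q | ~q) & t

r & ~~((~q | q) & ~q) | r & ~~((~q | q) & ~q) & (q | ~q) & t
= r & ~~((~q | q) & ~q) | r & ~~((~q | q) & ~q) & t   [complement / identity]
= r & ~~((~q | q) & ~q)   [absorption]
= r & ~~~q   [complement / identity]
= r & ~q   [double negation]

r & ~q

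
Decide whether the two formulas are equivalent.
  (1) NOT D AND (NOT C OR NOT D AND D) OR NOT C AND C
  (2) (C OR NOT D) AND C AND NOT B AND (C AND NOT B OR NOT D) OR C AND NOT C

E1: NOT D AND (NOT C OR NOT D AND D) OR NOT C AND C
    = NOT D AND NOT C OR NOT C AND C   [complement / identity]
    = NOT D AND NOT C   [complement / identity]
E2: (C OR NOT D) AND C AND NOT B AND (C AND NOT B OR NOT D) OR C AND NOT C
    = C AND NOT B AND (C AND NOT B OR NOT D) OR C AND NOT C   [absorption]
    = C AND NOT B OR C AND NOT C   [absorption]
    = C AND NOT B   [complement / identity]
These differ: at B=0, C=0, D=0, E1 = 1 but E2 = 0.

No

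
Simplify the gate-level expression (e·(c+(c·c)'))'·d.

(e·(c+(c·c)'))'·d
= (e·(c+c'))'·d   (idempotence)
= e'·d   (complement / identity)

e'·d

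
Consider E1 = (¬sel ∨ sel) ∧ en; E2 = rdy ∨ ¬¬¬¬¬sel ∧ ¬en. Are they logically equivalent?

E1: (¬sel ∨ sel) ∧ en
    = en
E2: rdy ∨ ¬¬¬¬¬sel ∧ ¬en
    = rdy ∨ ¬¬¬sel ∧ ¬en
    = rdy ∨ ¬sel ∧ ¬en
These differ: at en=0, rdy=1, sel=0, E1 = 0 but E2 = 1.

No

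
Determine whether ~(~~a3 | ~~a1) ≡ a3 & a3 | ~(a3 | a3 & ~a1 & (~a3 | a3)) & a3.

E1: ~(~~a3 | ~~a1)
    = ~a3 & ~a1   — De Morgan
E2: a3 & a3 | ~(a3 | a3 & ~a1 & (~a3 | a3)) & a3
    = a3 & a3 | ~(a3 | a3 & ~a1) & a3   — complement / identity
    = a3 & a3 | ~a3 & a3   — absorption
    = a3   — distribution
These differ: at a1=0, a3=1, E1 = 0 but E2 = 1.

No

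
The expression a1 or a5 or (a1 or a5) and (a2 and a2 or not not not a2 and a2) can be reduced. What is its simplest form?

a1 or a5 or (a1 or a5) and (a2 and a2 or not not not a2 and a2)
= a1 or a5 or (a1 or a5) and (a2 and a2 or not a2 and a2)   — double negation
= a1 or a5 or (a1 or a5) and a2   — distribution
= a1 or a5   — absorption

a1 or a5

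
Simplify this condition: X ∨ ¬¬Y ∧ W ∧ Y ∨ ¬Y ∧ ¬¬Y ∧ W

X ∨ ¬¬Y ∧ W ∧ Y ∨ ¬Y ∧ ¬¬Y ∧ W
= X ∨ ¬¬Y ∧ W   — distribution
= X ∨ Y ∧ W   — double negation

X ∨ Y ∧ W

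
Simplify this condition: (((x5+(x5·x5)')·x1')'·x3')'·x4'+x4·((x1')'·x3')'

x1'+x3

(((x5+(x5·x5)')·x1')'·x3')'·x4'+x4·((x1')'·x3')'
= (((x5+x5')·x1')'·x3')'·x4'+x4·((x1')'·x3')'   [idempotence]
= ((x1')'·x3')'·x4'+x4·((x1')'·x3')'   [complement / identity]
= ((x1')'·x3')'   [distribution]
= x1'+x3   [De Morgan]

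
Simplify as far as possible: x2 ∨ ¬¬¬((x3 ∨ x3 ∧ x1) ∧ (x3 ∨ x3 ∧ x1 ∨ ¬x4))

x2 ∨ ¬x3

x2 ∨ ¬¬¬((x3 ∨ x3 ∧ x1) ∧ (x3 ∨ x3 ∧ x1 ∨ ¬x4))
= x2 ∨ ¬¬¬(x3 ∨ x3 ∧ x1)   — absorption
= x2 ∨ ¬(x3 ∨ x3 ∧ x1)   — double negation
= x2 ∨ ¬x3   — absorption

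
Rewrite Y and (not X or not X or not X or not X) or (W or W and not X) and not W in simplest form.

Y and not X

Y and (not X or not X or not X or not X) or (W or W and not X) and not W
= Y and (not X or not X) or (W or W and not X) and not W   [idempotence]
= Y and not X or (W or W and not X) and not W   [idempotence]
= Y and not X or W and not W   [absorption]
= Y and not X   [complement / identity]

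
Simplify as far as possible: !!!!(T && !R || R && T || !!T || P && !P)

!!!!(T && !R || R && T || !!T || P && !P)
= !!!!(T || !!T || P && !P)   [distribution]
= !!(T || !!T || P && !P)   [double negation]
= T || !!T || P && !P   [double negation]
= T || T || P && !P   [double negation]
= T || P && !P   [idempotence]
= T   [complement / identity]

T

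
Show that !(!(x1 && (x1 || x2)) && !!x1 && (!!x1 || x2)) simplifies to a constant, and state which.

true

!(!(x1 && (x1 || x2)) && !!x1 && (!!x1 || x2))
= !(!x1 && !!x1 && (!!x1 || x2))   — absorption
= !(!x1 && !!x1)   — absorption
= x1 || !x1   — De Morgan
= true   — complement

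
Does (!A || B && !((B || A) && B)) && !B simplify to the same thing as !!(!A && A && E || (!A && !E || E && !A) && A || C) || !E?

No

E1: (!A || B && !((B || A) && B)) && !B
    = (!A || B && !B) && !B   [absorption]
    = !A && !B   [complement / identity]
E2: !!(!A && A && E || (!A && !E || E && !A) && A || C) || !E
    = !A && A && E || (!A && !E || E && !A) && A || C || !E   [double negation]
    = !A && A && E || !A && A || C || !E   [distribution]
    = !A && A || C || !E   [absorption]
    = C || !E   [complement / identity]
These differ: at A=1, B=1, C=1, E=0, E1 = 0 but E2 = 1.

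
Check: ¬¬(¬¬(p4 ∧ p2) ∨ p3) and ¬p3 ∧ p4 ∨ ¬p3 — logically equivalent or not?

E1: ¬¬(¬¬(p4 ∧ p2) ∨ p3)
    = ¬¬(p4 ∧ p2 ∨ p3)   (double negation)
    = p4 ∧ p2 ∨ p3   (double negation)
E2: ¬p3 ∧ p4 ∨ ¬p3
    = ¬p3   (absorption)
These differ: at p2=1, p3=1, p4=0, E1 = 1 but E2 = 0.

No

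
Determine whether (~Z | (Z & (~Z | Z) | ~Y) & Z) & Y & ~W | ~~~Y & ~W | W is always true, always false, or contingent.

always true

(~Z | (Z & (~Z | Z) | ~Y) & Z) & Y & ~W | ~~~Y & ~W | W
= (~Z | (Z & (~Z | Z) | ~Y) & Z) & Y & ~W | ~Y & ~W | W   [double negation]
= (~Z | (Z | ~Y) & Z) & Y & ~W | ~Y & ~W | W   [complement / identity]
= (~Z | Z) & Y & ~W | ~Y & ~W | W   [absorption]
= Y & ~W | ~Y & ~W | W   [complement / identity]
= ~W | W   [distribution]
= 1   [complement]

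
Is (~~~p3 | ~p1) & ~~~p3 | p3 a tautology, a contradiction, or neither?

tautology

(~~~p3 | ~p1) & ~~~p3 | p3
= ~~~p3 | p3   — absorption
= ~p3 | p3   — double negation
= 1   — complement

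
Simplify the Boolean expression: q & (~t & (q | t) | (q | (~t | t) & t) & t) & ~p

q & ~p

q & (~t & (q | t) | (q | (~t | t) & t) & t) & ~p
= q & (~t & (q | t) | (q | t) & t) & ~p
= q & (q | t) & ~p
= q & ~p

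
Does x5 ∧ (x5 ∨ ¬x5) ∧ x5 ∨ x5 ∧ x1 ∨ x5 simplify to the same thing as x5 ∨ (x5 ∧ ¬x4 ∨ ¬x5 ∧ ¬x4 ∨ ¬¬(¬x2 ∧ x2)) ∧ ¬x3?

No

E1: x5 ∧ (x5 ∨ ¬x5) ∧ x5 ∨ x5 ∧ x1 ∨ x5
    = x5 ∧ x5 ∨ x5 ∧ x1 ∨ x5   — complement / identity
    = (x5 ∨ x1) ∧ x5 ∨ x5   — distribution
    = x5 ∨ x5   — absorption
    = x5   — idempotence
E2: x5 ∨ (x5 ∧ ¬x4 ∨ ¬x5 ∧ ¬x4 ∨ ¬¬(¬x2 ∧ x2)) ∧ ¬x3
    = x5 ∨ (x5 ∧ ¬x4 ∨ ¬x5 ∧ ¬x4 ∨ ¬x2 ∧ x2) ∧ ¬x3   — double negation
    = x5 ∨ (x5 ∧ ¬x4 ∨ ¬x5 ∧ ¬x4) ∧ ¬x3   — complement / identity
    = x5 ∨ ¬x4 ∧ ¬x3   — distribution
These differ: at x1=1, x2=0, x3=0, x4=0, x5=0, E1 = 0 but E2 = 1.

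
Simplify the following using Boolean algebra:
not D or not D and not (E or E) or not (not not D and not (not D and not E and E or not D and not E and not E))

not D or not D and not (E or E) or not (not not D and not (not D and not E and E or not D and not E and not E))
= not D or not D and not (E or E) or not D or not D and not E and E or not D and not E and not E   — De Morgan
= not D or not D and not (E or E) or not D or not D and not E   — distribution
= not D or not D and not E or not D or not D and not E   — idempotence
= not D or not D and not E   — idempotence
= not D   — absorption

not D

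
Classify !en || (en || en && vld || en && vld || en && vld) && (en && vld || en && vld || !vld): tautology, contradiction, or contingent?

tautology

!en || (en || en && vld || en && vld || en && vld) && (en && vld || en && vld || !vld)
= !en || (en || en && vld) && !vld || en && vld || en && vld
= !en || (en || en && vld) && !vld || en && vld
= !en || en && !vld || en && vld
= !en || en
= true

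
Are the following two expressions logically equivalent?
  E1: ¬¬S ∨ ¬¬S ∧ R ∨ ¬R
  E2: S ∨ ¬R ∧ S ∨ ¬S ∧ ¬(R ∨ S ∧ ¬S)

E1: ¬¬S ∨ ¬¬S ∧ R ∨ ¬R
    = ¬¬S ∨ ¬R   — absorption
    = S ∨ ¬R   — double negation
E2: S ∨ ¬R ∧ S ∨ ¬S ∧ ¬(R ∨ S ∧ ¬S)
    = S ∨ ¬R ∧ S ∨ ¬S ∧ ¬R   — complement / identity
    = S ∨ ¬R   — distribution
Both reduce to S ∨ ¬R, so they are equivalent.

Yes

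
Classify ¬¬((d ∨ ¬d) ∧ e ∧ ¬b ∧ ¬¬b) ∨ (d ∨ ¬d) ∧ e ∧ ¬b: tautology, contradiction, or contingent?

contingent

¬¬((d ∨ ¬d) ∧ e ∧ ¬b ∧ ¬¬b) ∨ (d ∨ ¬d) ∧ e ∧ ¬b
= ¬¬((d ∨ ¬d) ∧ e ∧ ¬b ∧ b) ∨ (d ∨ ¬d) ∧ e ∧ ¬b   [double negation]
= (d ∨ ¬d) ∧ e ∧ ¬b ∧ b ∨ (d ∨ ¬d) ∧ e ∧ ¬b   [double negation]
= (d ∨ ¬d) ∧ e ∧ ¬b   [absorption]
= e ∧ ¬b   [complement / identity]
This depends on b, e, so it is not a constant.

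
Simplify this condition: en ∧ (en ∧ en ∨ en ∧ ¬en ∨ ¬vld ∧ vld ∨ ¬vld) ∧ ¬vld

en ∧ (en ∧ en ∨ en ∧ ¬en ∨ ¬vld ∧ vld ∨ ¬vld) ∧ ¬vld
= en ∧ (en ∧ en ∨ en ∧ ¬en ∨ ¬vld) ∧ ¬vld   — complement / identity
= en ∧ (en ∨ ¬vld) ∧ ¬vld   — distribution
= en ∧ ¬vld   — absorption

en ∧ ¬vld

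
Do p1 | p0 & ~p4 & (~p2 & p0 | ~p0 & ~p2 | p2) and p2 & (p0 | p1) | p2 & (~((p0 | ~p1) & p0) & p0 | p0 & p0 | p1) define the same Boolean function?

No

E1: p1 | p0 & ~p4 & (~p2 & p0 | ~p0 & ~p2 | p2)
    = p1 | p0 & ~p4 & (~p2 | p2)   — distribution
    = p1 | p0 & ~p4   — complement / identity
E2: p2 & (p0 | p1) | p2 & (~((p0 | ~p1) & p0) & p0 | p0 & p0 | p1)
    = p2 & (p0 | p1) | p2 & (~p0 & p0 | p0 & p0 | p1)   — absorption
    = p2 & (p0 | p1) | p2 & (p0 | p1)   — distribution
    = p2 & (p0 | p1)   — idempotence
These differ: at p0=0, p1=1, p2=0, p4=1, E1 = 1 but E2 = 0.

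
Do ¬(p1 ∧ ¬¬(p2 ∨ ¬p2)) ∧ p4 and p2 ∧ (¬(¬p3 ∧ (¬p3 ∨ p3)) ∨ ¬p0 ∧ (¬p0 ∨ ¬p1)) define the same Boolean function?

No

E1: ¬(p1 ∧ ¬¬(p2 ∨ ¬p2)) ∧ p4
    = ¬(p1 ∧ (p2 ∨ ¬p2)) ∧ p4   [double negation]
    = ¬p1 ∧ p4   [complement / identity]
E2: p2 ∧ (¬(¬p3 ∧ (¬p3 ∨ p3)) ∨ ¬p0 ∧ (¬p0 ∨ ¬p1))
    = p2 ∧ (¬(¬p3 ∧ (¬p3 ∨ p3)) ∨ ¬p0)   [absorption]
    = p2 ∧ (¬¬p3 ∨ ¬p0)   [complement / identity]
    = p2 ∧ (p3 ∨ ¬p0)   [double negation]
These differ: at p0=0, p1=0, p2=0, p3=1, p4=1, E1 = 1 but E2 = 0.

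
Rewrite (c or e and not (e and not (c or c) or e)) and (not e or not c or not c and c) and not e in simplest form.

c and not e

(c or e and not (e and not (c or c) or e)) and (not e or not c or not c and c) and not e
= (c or e and not (e and not (c or c) or e)) and (not e or not c) and not e   — complement / identity
= (c or e and not (e and not c or e)) and (not e or not c) and not e   — idempotence
= (c or e and not e) and (not e or not c) and not e   — absorption
= c and (not e or not c) and not e   — complement / identity
= c and not e   — absorption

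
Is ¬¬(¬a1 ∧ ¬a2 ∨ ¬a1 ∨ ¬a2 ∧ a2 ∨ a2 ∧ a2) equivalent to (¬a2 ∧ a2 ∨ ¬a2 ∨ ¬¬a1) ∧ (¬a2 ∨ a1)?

No

E1: ¬¬(¬a1 ∧ ¬a2 ∨ ¬a1 ∨ ¬a2 ∧ a2 ∨ a2 ∧ a2)
    = ¬¬(¬a1 ∧ ¬a2 ∨ ¬a1 ∨ a2)   — distribution
    = ¬¬(¬a1 ∨ a2)   — absorption
    = ¬a1 ∨ a2   — double negation
E2: (¬a2 ∧ a2 ∨ ¬a2 ∨ ¬¬a1) ∧ (¬a2 ∨ a1)
    = (¬a2 ∨ ¬¬a1) ∧ (¬a2 ∨ a1)   — complement / identity
    = (¬a2 ∨ a1) ∧ (¬a2 ∨ a1)   — double negation
    = ¬a2 ∨ a1   — idempotence
These differ: at a1=0, a2=1, E1 = 1 but E2 = 0.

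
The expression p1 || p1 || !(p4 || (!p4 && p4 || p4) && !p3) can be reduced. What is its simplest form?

p1 || !p4

p1 || p1 || !(p4 || (!p4 && p4 || p4) && !p3)
= p1 || p1 || !(p4 || p4 && !p3)
= p1 || p1 || !p4
= p1 || !p4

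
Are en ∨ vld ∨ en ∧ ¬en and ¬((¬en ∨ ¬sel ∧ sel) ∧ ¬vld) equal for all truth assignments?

E1: en ∨ vld ∨ en ∧ ¬en
    = en ∨ vld   (complement / identity)
E2: ¬((¬en ∨ ¬sel ∧ sel) ∧ ¬vld)
    = ¬(¬en ∧ ¬vld)   (complement / identity)
    = en ∨ vld   (De Morgan)
Both reduce to en ∨ vld, so they are equivalent.

Yes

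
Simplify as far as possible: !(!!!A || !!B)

!(!!!A || !!B)
= !(!A || !!B)   [double negation]
= A && !B   [De Morgan]

A && !B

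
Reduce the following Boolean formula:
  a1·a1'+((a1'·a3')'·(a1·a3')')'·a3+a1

a1

a1·a1'+((a1'·a3')'·(a1·a3')')'·a3+a1
= a1·a1'+(a1'·a3'+a1·a3')·a3+a1
= a1·a1'+a3'·a3+a1
= a1·a1'+a1
= a1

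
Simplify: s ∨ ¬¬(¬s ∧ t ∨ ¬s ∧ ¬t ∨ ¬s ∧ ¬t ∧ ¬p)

s ∨ ¬¬(¬s ∧ t ∨ ¬s ∧ ¬t ∨ ¬s ∧ ¬t ∧ ¬p)
= s ∨ ¬¬(¬s ∧ t ∨ ¬s ∧ ¬t)   (absorption)
= s ∨ ¬¬¬s   (distribution)
= s ∨ ¬s   (double negation)
= True   (complement)

True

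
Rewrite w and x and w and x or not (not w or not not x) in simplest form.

w

w and x and w and x or not (not w or not not x)
= w and x or not (not w or not not x)   (idempotence)
= w and x or w and not x   (De Morgan)
= w   (distribution)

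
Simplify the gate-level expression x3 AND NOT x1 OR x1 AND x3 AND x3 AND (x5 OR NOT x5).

x3

x3 AND NOT x1 OR x1 AND x3 AND x3 AND (x5 OR NOT x5)
= x3 AND NOT x1 OR x1 AND x3 AND x3
= x3 AND NOT x1 OR x1 AND x3
= x3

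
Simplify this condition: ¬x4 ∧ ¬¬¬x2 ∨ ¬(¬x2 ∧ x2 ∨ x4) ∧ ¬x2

¬x4 ∧ ¬x2

¬x4 ∧ ¬¬¬x2 ∨ ¬(¬x2 ∧ x2 ∨ x4) ∧ ¬x2
= ¬x4 ∧ ¬x2 ∨ ¬(¬x2 ∧ x2 ∨ x4) ∧ ¬x2   (double negation)
= ¬x4 ∧ ¬x2 ∨ ¬x4 ∧ ¬x2   (complement / identity)
= ¬x4 ∧ ¬x2   (idempotence)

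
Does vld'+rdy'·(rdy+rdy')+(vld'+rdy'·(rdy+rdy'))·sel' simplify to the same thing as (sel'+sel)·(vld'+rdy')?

E1: vld'+rdy'·(rdy+rdy')+(vld'+rdy'·(rdy+rdy'))·sel'
    = vld'+rdy'·(rdy+rdy')   (absorption)
    = vld'+rdy'   (complement / identity)
E2: (sel'+sel)·(vld'+rdy')
    = vld'+rdy'   (complement / identity)
Both reduce to vld'+rdy', so they are equivalent.

Yes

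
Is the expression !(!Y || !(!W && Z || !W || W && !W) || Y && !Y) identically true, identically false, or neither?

!(!Y || !(!W && Z || !W || W && !W) || Y && !Y)
= !(!Y || !(!W && Z || !W) || Y && !Y)   [complement / identity]
= !(!Y || !!W || Y && !Y)   [absorption]
= !(!Y || !!W)   [complement / identity]
= Y && !W   [De Morgan]
This depends on W, Y, so it is not a constant.

neither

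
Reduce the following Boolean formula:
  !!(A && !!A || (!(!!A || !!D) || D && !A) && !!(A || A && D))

A

!!(A && !!A || (!(!!A || !!D) || D && !A) && !!(A || A && D))
= !!(A && !!A || (!A && !D || D && !A) && !!(A || A && D))   — De Morgan
= !!(A && !!A || !A && !!(A || A && D))   — distribution
= !!(A && !!A || !A && !!A)   — absorption
= !!!!A   — distribution
= !!A   — double negation
= A   — double negation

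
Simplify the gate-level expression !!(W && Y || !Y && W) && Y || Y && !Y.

W && Y

!!(W && Y || !Y && W) && Y || Y && !Y
= !!(W && Y || !Y && W) && Y   — complement / identity
= !!W && Y   — distribution
= W && Y   — double negation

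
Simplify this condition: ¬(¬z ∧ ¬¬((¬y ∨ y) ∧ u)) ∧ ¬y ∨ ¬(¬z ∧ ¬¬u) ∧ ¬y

¬(¬z ∧ ¬¬((¬y ∨ y) ∧ u)) ∧ ¬y ∨ ¬(¬z ∧ ¬¬u) ∧ ¬y
= ¬(¬z ∧ ¬¬u) ∧ ¬y ∨ ¬(¬z ∧ ¬¬u) ∧ ¬y
= ¬(¬z ∧ ¬¬u) ∧ ¬y
= (z ∨ ¬u) ∧ ¬y

(z ∨ ¬u) ∧ ¬y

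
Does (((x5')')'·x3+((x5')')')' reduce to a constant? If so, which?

no

(((x5')')'·x3+((x5')')')'
= (((x5')')')'   (absorption)
= (x5')'   (double negation)
= x5   (double negation)
This depends on x5, so it is not a constant.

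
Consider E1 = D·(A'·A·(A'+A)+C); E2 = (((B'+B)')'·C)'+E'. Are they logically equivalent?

E1: D·(A'·A·(A'+A)+C)
    = D·(A'·A+C)
    = D·C
E2: (((B'+B)')'·C)'+E'
    = ((B'+B)·C)'+E'
    = C'+E'
These differ: at A=0, B=0, C=0, D=0, E=0, E1 = 0 but E2 = 1.

No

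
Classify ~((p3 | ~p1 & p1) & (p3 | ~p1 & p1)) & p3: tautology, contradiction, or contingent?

~((p3 | ~p1 & p1) & (p3 | ~p1 & p1)) & p3
= ~(p3 | ~p1 & p1) & p3   [idempotence]
= ~p3 & p3   [complement / identity]
= 0   [complement]

contradiction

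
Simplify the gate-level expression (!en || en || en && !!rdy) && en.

en

(!en || en || en && !!rdy) && en
= (!en || en || en && rdy) && en   — double negation
= (!en || en) && en   — absorption
= en   — complement / identity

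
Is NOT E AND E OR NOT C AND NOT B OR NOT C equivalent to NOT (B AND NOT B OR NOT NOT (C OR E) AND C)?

E1: NOT E AND E OR NOT C AND NOT B OR NOT C
    = NOT C AND NOT B OR NOT C   — complement / identity
    = NOT C   — absorption
E2: NOT (B AND NOT B OR NOT NOT (C OR E) AND C)
    = NOT (NOT NOT (C OR E) AND C)   — complement / identity
    = NOT ((C OR E) AND C)   — double negation
    = NOT C   — absorption
Both reduce to NOT C, so they are equivalent.

Yes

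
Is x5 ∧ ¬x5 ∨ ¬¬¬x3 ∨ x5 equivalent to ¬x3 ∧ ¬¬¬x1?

No

E1: x5 ∧ ¬x5 ∨ ¬¬¬x3 ∨ x5
    = x5 ∧ ¬x5 ∨ ¬x3 ∨ x5   — double negation
    = ¬x3 ∨ x5   — complement / identity
E2: ¬x3 ∧ ¬¬¬x1
    = ¬x3 ∧ ¬x1   — double negation
These differ: at x1=1, x3=0, x5=1, E1 = 1 but E2 = 0.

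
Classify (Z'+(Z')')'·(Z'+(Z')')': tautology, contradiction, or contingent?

contradiction

(Z'+(Z')')'·(Z'+(Z')')'
= (Z'+(Z')')'
= Z·Z'
= 0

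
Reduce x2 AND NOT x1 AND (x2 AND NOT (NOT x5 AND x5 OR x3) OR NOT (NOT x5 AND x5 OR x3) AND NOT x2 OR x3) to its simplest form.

x2 AND NOT x1 AND (x2 AND NOT (NOT x5 AND x5 OR x3) OR NOT (NOT x5 AND x5 OR x3) AND NOT x2 OR x3)
= x2 AND NOT x1 AND (NOT (NOT x5 AND x5 OR x3) OR x3)   — distribution
= x2 AND NOT x1 AND (NOT x3 OR x3)   — complement / identity
= x2 AND NOT x1   — complement / identity

x2 AND NOT x1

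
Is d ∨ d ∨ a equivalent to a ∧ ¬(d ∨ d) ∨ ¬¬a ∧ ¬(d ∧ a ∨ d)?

E1: d ∨ d ∨ a
    = d ∨ a   — idempotence
E2: a ∧ ¬(d ∨ d) ∨ ¬¬a ∧ ¬(d ∧ a ∨ d)
    = a ∧ ¬(d ∨ d) ∨ a ∧ ¬(d ∧ a ∨ d)   — double negation
    = a ∧ ¬d ∨ a ∧ ¬(d ∧ a ∨ d)   — idempotence
    = a ∧ ¬d ∨ a ∧ ¬d   — absorption
    = a ∧ ¬d   — idempotence
These differ: at a=0, d=1, E1 = 1 but E2 = 0.

No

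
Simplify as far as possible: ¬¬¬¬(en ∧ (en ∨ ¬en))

¬¬¬¬(en ∧ (en ∨ ¬en))
= ¬¬(en ∧ (en ∨ ¬en))   (double negation)
= en ∧ (en ∨ ¬en)   (double negation)
= en   (complement / identity)

en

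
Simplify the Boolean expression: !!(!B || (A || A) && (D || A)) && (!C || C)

!!(!B || (A || A) && (D || A)) && (!C || C)
= !!(!B || (A || A) && (D || A))   [complement / identity]
= !!(!B || A || A && D)   [distribution]
= !B || A || A && D   [double negation]
= !B || A   [absorption]

!B || A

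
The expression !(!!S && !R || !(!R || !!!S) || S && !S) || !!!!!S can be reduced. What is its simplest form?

!(!!S && !R || !(!R || !!!S) || S && !S) || !!!!!S
= !(!!S && !R || !(!R || !!!S)) || !!!!!S   [complement / identity]
= !(!!S && !R || !(!R || !!!S)) || !!!S   [double negation]
= !(!!S && !R || R && !!S) || !!!S   [De Morgan]
= !!!S || !!!S   [distribution]
= !!!S   [idempotence]
= !S   [double negation]

!S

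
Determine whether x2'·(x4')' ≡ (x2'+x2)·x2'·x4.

E1: x2'·(x4')'
    = x2'·x4   [double negation]
E2: (x2'+x2)·x2'·x4
    = x2'·x4   [complement / identity]
Both reduce to x2'·x4, so they are equivalent.

Yes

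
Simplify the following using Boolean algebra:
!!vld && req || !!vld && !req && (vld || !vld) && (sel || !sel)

!!vld && req || !!vld && !req && (vld || !vld) && (sel || !sel)
= !!vld && req || !!vld && !req && (sel || !sel)   [complement / identity]
= !!vld && req || !!vld && !req   [complement / identity]
= !!vld   [distribution]
= vld   [double negation]

vld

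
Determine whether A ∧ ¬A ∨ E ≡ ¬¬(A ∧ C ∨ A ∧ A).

No

E1: A ∧ ¬A ∨ E
    = E   [complement / identity]
E2: ¬¬(A ∧ C ∨ A ∧ A)
    = ¬¬(A ∧ C ∨ A)   [idempotence]
    = A ∧ C ∨ A   [double negation]
    = A   [absorption]
These differ: at A=0, C=0, E=1, E1 = 1 but E2 = 0.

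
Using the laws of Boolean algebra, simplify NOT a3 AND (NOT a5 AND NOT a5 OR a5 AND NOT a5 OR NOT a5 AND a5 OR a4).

NOT a3 AND (NOT a5 OR a4)

NOT a3 AND (NOT a5 AND NOT a5 OR a5 AND NOT a5 OR NOT a5 AND a5 OR a4)
= NOT a3 AND (NOT a5 AND NOT a5 OR NOT a5 AND a5 OR a4)   [complement / identity]
= NOT a3 AND (NOT a5 OR a4)   [distribution]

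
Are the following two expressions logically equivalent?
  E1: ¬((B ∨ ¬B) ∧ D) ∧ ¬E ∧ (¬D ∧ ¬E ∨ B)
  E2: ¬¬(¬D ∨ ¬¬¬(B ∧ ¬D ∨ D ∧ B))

E1: ¬((B ∨ ¬B) ∧ D) ∧ ¬E ∧ (¬D ∧ ¬E ∨ B)
    = ¬D ∧ ¬E ∧ (¬D ∧ ¬E ∨ B)   [complement / identity]
    = ¬D ∧ ¬E   [absorption]
E2: ¬¬(¬D ∨ ¬¬¬(B ∧ ¬D ∨ D ∧ B))
    = ¬D ∨ ¬¬¬(B ∧ ¬D ∨ D ∧ B)   [double negation]
    = ¬D ∨ ¬¬¬B   [distribution]
    = ¬D ∨ ¬B   [double negation]
These differ: at B=0, D=0, E=1, E1 = 0 but E2 = 1.

No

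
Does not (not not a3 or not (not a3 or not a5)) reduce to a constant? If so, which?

no

not (not not a3 or not (not a3 or not a5))
= not a3 and (not a3 or not a5)   [De Morgan]
= not a3   [absorption]
This depends on a3, so it is not a constant.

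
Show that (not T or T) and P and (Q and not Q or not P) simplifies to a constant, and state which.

False

(not T or T) and P and (Q and not Q or not P)
= P and (Q and not Q or not P)
= P and not P
= False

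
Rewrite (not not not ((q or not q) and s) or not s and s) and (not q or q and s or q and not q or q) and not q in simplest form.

(not not not ((q or not q) and s) or not s and s) and (not q or q and s or q and not q or q) and not q
= (not not not ((q or not q) and s) or not s and s) and (not q or q and s or q) and not q   [complement / identity]
= (not not not s or not s and s) and (not q or q and s or q) and not q   [complement / identity]
= (not s or not s and s) and (not q or q and s or q) and not q   [double negation]
= (not s or not s and s) and (not q or q) and not q   [absorption]
= (not s or not s and s) and not q   [complement / identity]
= not s and not q   [complement / identity]

not s and not q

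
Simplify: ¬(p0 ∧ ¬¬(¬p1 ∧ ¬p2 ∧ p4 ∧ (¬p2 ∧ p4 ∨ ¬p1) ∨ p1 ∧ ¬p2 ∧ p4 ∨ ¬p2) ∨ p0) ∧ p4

¬p0 ∧ p4

¬(p0 ∧ ¬¬(¬p1 ∧ ¬p2 ∧ p4 ∧ (¬p2 ∧ p4 ∨ ¬p1) ∨ p1 ∧ ¬p2 ∧ p4 ∨ ¬p2) ∨ p0) ∧ p4
= ¬(p0 ∧ ¬¬(¬p1 ∧ ¬p2 ∧ p4 ∨ p1 ∧ ¬p2 ∧ p4 ∨ ¬p2) ∨ p0) ∧ p4   [absorption]
= ¬(p0 ∧ ¬¬(¬p2 ∧ p4 ∨ ¬p2) ∨ p0) ∧ p4   [distribution]
= ¬(p0 ∧ (¬p2 ∧ p4 ∨ ¬p2) ∨ p0) ∧ p4   [double negation]
= ¬(p0 ∧ ¬p2 ∨ p0) ∧ p4   [absorption]
= ¬p0 ∧ p4   [absorption]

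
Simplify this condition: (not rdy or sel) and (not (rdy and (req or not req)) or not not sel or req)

(not rdy or sel) and (not (rdy and (req or not req)) or not not sel or req)
= (not rdy or sel) and (not (rdy and (req or not req)) or sel or req)   — double negation
= (not rdy or sel) and (not rdy or sel or req)   — complement / identity
= not rdy or sel   — absorption

not rdy or sel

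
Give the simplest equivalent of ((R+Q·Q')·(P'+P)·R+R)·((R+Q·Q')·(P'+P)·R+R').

R

((R+Q·Q')·(P'+P)·R+R)·((R+Q·Q')·(P'+P)·R+R')
= R·R'+(R+Q·Q')·(P'+P)·R   — distribution
= R·R'+(R+Q·Q')·R   — complement / identity
= R·R'+R·R   — complement / identity
= R   — distribution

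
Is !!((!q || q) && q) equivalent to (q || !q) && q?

Yes

E1: !!((!q || q) && q)
    = !!q   (complement / identity)
    = q   (double negation)
E2: (q || !q) && q
    = q   (complement / identity)
Both reduce to q, so they are equivalent.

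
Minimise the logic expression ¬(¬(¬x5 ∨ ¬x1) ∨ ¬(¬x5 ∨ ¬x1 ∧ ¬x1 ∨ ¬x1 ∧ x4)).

¬x5 ∨ ¬x1

¬(¬(¬x5 ∨ ¬x1) ∨ ¬(¬x5 ∨ ¬x1 ∧ ¬x1 ∨ ¬x1 ∧ x4))
= ¬(¬(¬x5 ∨ ¬x1) ∨ ¬(¬x5 ∨ (¬x1 ∨ x4) ∧ ¬x1))   (distribution)
= ¬(¬(¬x5 ∨ ¬x1) ∨ ¬(¬x5 ∨ ¬x1))   (absorption)
= ¬¬(¬x5 ∨ ¬x1)   (idempotence)
= ¬x5 ∨ ¬x1   (double negation)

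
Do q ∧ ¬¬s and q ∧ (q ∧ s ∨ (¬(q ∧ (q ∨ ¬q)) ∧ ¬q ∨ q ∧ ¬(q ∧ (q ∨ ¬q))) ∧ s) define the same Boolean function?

Yes

E1: q ∧ ¬¬s
    = q ∧ s   (double negation)
E2: q ∧ (q ∧ s ∨ (¬(q ∧ (q ∨ ¬q)) ∧ ¬q ∨ q ∧ ¬(q ∧ (q ∨ ¬q))) ∧ s)
    = q ∧ (q ∧ s ∨ ¬(q ∧ (q ∨ ¬q)) ∧ s)   (distribution)
    = q ∧ (q ∧ s ∨ ¬q ∧ s)   (complement / identity)
    = q ∧ s   (distribution)
Both reduce to q ∧ s, so they are equivalent.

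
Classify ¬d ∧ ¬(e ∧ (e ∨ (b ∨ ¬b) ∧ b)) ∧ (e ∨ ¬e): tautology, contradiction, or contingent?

¬d ∧ ¬(e ∧ (e ∨ (b ∨ ¬b) ∧ b)) ∧ (e ∨ ¬e)
= ¬d ∧ ¬(e ∧ (e ∨ (b ∨ ¬b) ∧ b))   — complement / identity
= ¬d ∧ ¬(e ∧ (e ∨ b))   — complement / identity
= ¬d ∧ ¬e   — absorption
This depends on d, e, so it is not a constant.

contingent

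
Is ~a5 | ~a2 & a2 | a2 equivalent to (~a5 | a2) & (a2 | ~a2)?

E1: ~a5 | ~a2 & a2 | a2
    = ~a5 | a2   — complement / identity
E2: (~a5 | a2) & (a2 | ~a2)
    = ~a5 | a2   — complement / identity
Both reduce to ~a5 | a2, so they are equivalent.

Yes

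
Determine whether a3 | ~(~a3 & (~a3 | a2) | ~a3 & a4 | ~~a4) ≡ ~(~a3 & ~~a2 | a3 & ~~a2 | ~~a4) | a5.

E1: a3 | ~(~a3 & (~a3 | a2) | ~a3 & a4 | ~~a4)
    = a3 | ~(~a3 | ~a3 & a4 | ~~a4)
    = a3 | ~(~a3 | ~~a4)
    = a3 | a3 & ~a4
    = a3
E2: ~(~a3 & ~~a2 | a3 & ~~a2 | ~~a4) | a5
    = ~(~~a2 | ~~a4) | a5
    = ~a2 & ~a4 | a5
These differ: at a2=0, a3=0, a4=1, a5=1, E1 = 0 but E2 = 1.

No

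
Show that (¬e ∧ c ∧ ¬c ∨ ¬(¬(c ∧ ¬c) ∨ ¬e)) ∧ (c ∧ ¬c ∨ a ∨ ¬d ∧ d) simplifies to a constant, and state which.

(¬e ∧ c ∧ ¬c ∨ ¬(¬(c ∧ ¬c) ∨ ¬e)) ∧ (c ∧ ¬c ∨ a ∨ ¬d ∧ d)
= (¬e ∧ c ∧ ¬c ∨ c ∧ ¬c ∧ e) ∧ (c ∧ ¬c ∨ a ∨ ¬d ∧ d)
= (¬e ∧ c ∧ ¬c ∨ c ∧ ¬c ∧ e) ∧ (c ∧ ¬c ∨ a)
= c ∧ ¬c ∧ (c ∧ ¬c ∨ a)
= c ∧ ¬c
= False

False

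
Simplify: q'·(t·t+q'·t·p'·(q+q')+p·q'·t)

q'·t

q'·(t·t+q'·t·p'·(q+q')+p·q'·t)
= q'·(t·t+q'·t·p'+p·q'·t)   [complement / identity]
= q'·(t·t+q'·t)   [distribution]
= q'·(t+q')·t   [distribution]
= q'·t   [absorption]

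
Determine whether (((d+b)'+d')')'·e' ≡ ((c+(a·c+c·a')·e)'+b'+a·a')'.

E1: (((d+b)'+d')')'·e'
    = ((d+b)·d)'·e'   [De Morgan]
    = d'·e'   [absorption]
E2: ((c+(a·c+c·a')·e)'+b'+a·a')'
    = ((c+c·e)'+b'+a·a')'   [distribution]
    = ((c+c·e)'+b')'   [complement / identity]
    = (c'+b')'   [absorption]
    = c·b   [De Morgan]
These differ: at a=0, b=0, c=1, d=0, e=0, E1 = 1 but E2 = 0.

No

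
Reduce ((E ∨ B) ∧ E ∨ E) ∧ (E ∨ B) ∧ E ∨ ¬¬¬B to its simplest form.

E ∨ ¬B

((E ∨ B) ∧ E ∨ E) ∧ (E ∨ B) ∧ E ∨ ¬¬¬B
= (E ∨ B) ∧ E ∨ ¬¬¬B   (absorption)
= E ∨ ¬¬¬B   (absorption)
= E ∨ ¬B   (double negation)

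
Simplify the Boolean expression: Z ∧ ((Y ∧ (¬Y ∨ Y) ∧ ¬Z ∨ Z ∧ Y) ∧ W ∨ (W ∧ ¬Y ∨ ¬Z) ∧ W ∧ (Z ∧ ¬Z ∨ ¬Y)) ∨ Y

Z ∧ W ∨ Y

Z ∧ ((Y ∧ (¬Y ∨ Y) ∧ ¬Z ∨ Z ∧ Y) ∧ W ∨ (W ∧ ¬Y ∨ ¬Z) ∧ W ∧ (Z ∧ ¬Z ∨ ¬Y)) ∨ Y
= Z ∧ ((Y ∧ (¬Y ∨ Y) ∧ ¬Z ∨ Z ∧ Y) ∧ W ∨ (W ∧ ¬Y ∨ ¬Z) ∧ W ∧ ¬Y) ∨ Y   (complement / identity)
= Z ∧ ((Y ∧ (¬Y ∨ Y) ∧ ¬Z ∨ Z ∧ Y) ∧ W ∨ W ∧ ¬Y) ∨ Y   (absorption)
= Z ∧ ((Y ∧ ¬Z ∨ Z ∧ Y) ∧ W ∨ W ∧ ¬Y) ∨ Y   (complement / identity)
= Z ∧ (Y ∧ W ∨ W ∧ ¬Y) ∨ Y   (distribution)
= Z ∧ W ∨ Y   (distribution)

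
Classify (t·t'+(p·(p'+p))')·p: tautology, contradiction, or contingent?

(t·t'+(p·(p'+p))')·p
= (t·t'+p')·p   — complement / identity
= p'·p   — complement / identity
= 0   — complement

contradiction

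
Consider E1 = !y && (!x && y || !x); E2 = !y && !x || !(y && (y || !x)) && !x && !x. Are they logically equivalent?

E1: !y && (!x && y || !x)
    = !y && !x   (absorption)
E2: !y && !x || !(y && (y || !x)) && !x && !x
    = !y && !x || !(y && (y || !x)) && !x   (idempotence)
    = !y && !x || !y && !x   (absorption)
    = !y && !x   (idempotence)
Both reduce to !y && !x, so they are equivalent.

Yes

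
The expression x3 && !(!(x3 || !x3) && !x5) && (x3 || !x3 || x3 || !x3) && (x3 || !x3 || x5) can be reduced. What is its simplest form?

x3

x3 && !(!(x3 || !x3) && !x5) && (x3 || !x3 || x3 || !x3) && (x3 || !x3 || x5)
= x3 && !(!(x3 || !x3) && !x5) && (x3 || !x3 || (x3 || !x3) && x5)   — distribution
= x3 && (x3 || !x3 || x5) && (x3 || !x3 || (x3 || !x3) && x5)   — De Morgan
= x3 && (x3 || !x3 || x5) && (x3 || !x3)   — absorption
= x3 && (x3 || !x3)   — absorption
= x3   — complement / identity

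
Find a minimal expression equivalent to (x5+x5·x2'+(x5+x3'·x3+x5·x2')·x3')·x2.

(x5+x5·x2'+(x5+x3'·x3+x5·x2')·x3')·x2
= (x5+x5·x2'+(x5+x5·x2')·x3')·x2   (complement / identity)
= (x5+x5·x2')·x2   (absorption)
= x5·x2   (absorption)

x5·x2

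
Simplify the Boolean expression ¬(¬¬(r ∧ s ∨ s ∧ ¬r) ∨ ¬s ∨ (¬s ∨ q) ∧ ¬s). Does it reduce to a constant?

¬(¬¬(r ∧ s ∨ s ∧ ¬r) ∨ ¬s ∨ (¬s ∨ q) ∧ ¬s)
= ¬(¬¬s ∨ ¬s ∨ (¬s ∨ q) ∧ ¬s)
= ¬(¬¬s ∨ ¬s ∨ ¬s)
= ¬(¬¬s ∨ ¬s)
= ¬s ∧ s
= False

False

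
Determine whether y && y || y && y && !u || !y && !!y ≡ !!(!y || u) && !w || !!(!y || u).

E1: y && y || y && y && !u || !y && !!y
    = y && y || y && y && !u || !y && y
    = y && y || !y && y
    = y
E2: !!(!y || u) && !w || !!(!y || u)
    = !!(!y || u)
    = !y || u
These differ: at u=0, w=1, y=0, E1 = 0 but E2 = 1.

No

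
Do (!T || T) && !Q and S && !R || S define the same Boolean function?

No

E1: (!T || T) && !Q
    = !Q   [complement / identity]
E2: S && !R || S
    = S   [absorption]
These differ: at Q=0, R=0, S=0, T=0, E1 = 1 but E2 = 0.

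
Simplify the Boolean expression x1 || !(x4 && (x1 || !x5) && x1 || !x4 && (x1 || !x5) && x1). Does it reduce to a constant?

x1 || !(x4 && (x1 || !x5) && x1 || !x4 && (x1 || !x5) && x1)
= x1 || !((x1 || !x5) && x1)   (distribution)
= x1 || !x1   (absorption)
= true   (complement)

true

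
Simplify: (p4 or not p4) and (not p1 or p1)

True

(p4 or not p4) and (not p1 or p1)
= not p1 or p1   — complement / identity
= True   — complement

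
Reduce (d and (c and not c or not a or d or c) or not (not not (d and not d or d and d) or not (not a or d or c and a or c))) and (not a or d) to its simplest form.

(d and (c and not c or not a or d or c) or not (not not (d and not d or d and d) or not (not a or d or c and a or c))) and (not a or d)
= (d and (c and not c or not a or d or c) or not (d and not d or d and d) and (not a or d or c and a or c)) and (not a or d)   [De Morgan]
= (d and (not a or d or c) or not (d and not d or d and d) and (not a or d or c and a or c)) and (not a or d)   [complement / identity]
= (d and (not a or d or c) or not d and (not a or d or c and a or c)) and (not a or d)   [distribution]
= (d and (not a or d or c) or not d and (not a or d or c)) and (not a or d)   [absorption]
= (not a or d or c) and (not a or d)   [distribution]
= not a or d   [absorption]

not a or d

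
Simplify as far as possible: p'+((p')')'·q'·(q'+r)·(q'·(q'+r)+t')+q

p'+((p')')'·q'·(q'+r)·(q'·(q'+r)+t')+q
= p'+((p')')'·q'·(q'+r)+q
= p'+((p')')'·q'+q
= p'+p'·q'+q
= p'+q

p'+q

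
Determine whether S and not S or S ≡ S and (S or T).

E1: S and not S or S
    = S   — complement / identity
E2: S and (S or T)
    = S   — absorption
Both reduce to S, so they are equivalent.

Yes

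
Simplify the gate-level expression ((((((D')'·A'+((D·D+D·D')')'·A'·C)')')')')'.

((((((D')'·A'+((D·D+D·D')')'·A'·C)')')')')'
= ((((((D')'·A'+(D')'·A'·C)')')')')'   — distribution
= ((((D')'·A'+(D')'·A'·C)')')'   — double negation
= ((((D')'·A')')')'   — absorption
= ((D')'·A')'   — double negation
= D'+A   — De Morgan

D'+A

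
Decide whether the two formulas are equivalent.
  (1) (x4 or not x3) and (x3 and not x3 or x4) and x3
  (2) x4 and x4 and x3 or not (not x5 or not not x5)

E1: (x4 or not x3) and (x3 and not x3 or x4) and x3
    = (x4 or not x3) and x4 and x3   (complement / identity)
    = x4 and x3   (absorption)
E2: x4 and x4 and x3 or not (not x5 or not not x5)
    = x4 and x3 or not (not x5 or not not x5)   (idempotence)
    = x4 and x3 or x5 and not x5   (De Morgan)
    = x4 and x3   (complement / identity)
Both reduce to x4 and x3, so they are equivalent.

Yes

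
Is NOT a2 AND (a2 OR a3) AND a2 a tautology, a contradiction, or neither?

NOT a2 AND (a2 OR a3) AND a2
= NOT a2 AND a2
= FALSE

contradiction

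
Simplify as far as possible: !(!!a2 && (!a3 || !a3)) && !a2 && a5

!a2 && a5

!(!!a2 && (!a3 || !a3)) && !a2 && a5
= !(!!a2 && !a3) && !a2 && a5   (idempotence)
= (!a2 || a3) && !a2 && a5   (De Morgan)
= !a2 && a5   (absorption)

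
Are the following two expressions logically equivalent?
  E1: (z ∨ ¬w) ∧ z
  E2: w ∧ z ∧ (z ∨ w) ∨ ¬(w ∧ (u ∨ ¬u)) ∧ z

Yes

E1: (z ∨ ¬w) ∧ z
    = z   — absorption
E2: w ∧ z ∧ (z ∨ w) ∨ ¬(w ∧ (u ∨ ¬u)) ∧ z
    = w ∧ z ∨ ¬(w ∧ (u ∨ ¬u)) ∧ z   — absorption
    = w ∧ z ∨ ¬w ∧ z   — complement / identity
    = z   — distribution
Both reduce to z, so they are equivalent.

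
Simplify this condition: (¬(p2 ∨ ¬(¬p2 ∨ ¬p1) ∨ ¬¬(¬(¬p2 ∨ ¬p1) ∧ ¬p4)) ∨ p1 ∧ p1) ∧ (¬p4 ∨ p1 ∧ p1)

p1 ∨ ¬p2 ∧ ¬p4

(¬(p2 ∨ ¬(¬p2 ∨ ¬p1) ∨ ¬¬(¬(¬p2 ∨ ¬p1) ∧ ¬p4)) ∨ p1 ∧ p1) ∧ (¬p4 ∨ p1 ∧ p1)
= (¬(p2 ∨ ¬(¬p2 ∨ ¬p1) ∨ ¬(¬p2 ∨ ¬p1) ∧ ¬p4) ∨ p1 ∧ p1) ∧ (¬p4 ∨ p1 ∧ p1)   [double negation]
= (¬(p2 ∨ ¬(¬p2 ∨ ¬p1)) ∨ p1 ∧ p1) ∧ (¬p4 ∨ p1 ∧ p1)   [absorption]
= (¬(p2 ∨ p2 ∧ p1) ∨ p1 ∧ p1) ∧ (¬p4 ∨ p1 ∧ p1)   [De Morgan]
= (¬p2 ∨ p1 ∧ p1) ∧ (¬p4 ∨ p1 ∧ p1)   [absorption]
= p1 ∧ p1 ∨ ¬p2 ∧ ¬p4   [distribution]
= p1 ∨ ¬p2 ∧ ¬p4   [idempotence]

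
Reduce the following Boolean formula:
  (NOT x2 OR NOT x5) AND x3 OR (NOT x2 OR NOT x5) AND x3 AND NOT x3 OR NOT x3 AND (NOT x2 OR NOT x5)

(NOT x2 OR NOT x5) AND x3 OR (NOT x2 OR NOT x5) AND x3 AND NOT x3 OR NOT x3 AND (NOT x2 OR NOT x5)
= (NOT x2 OR NOT x5) AND x3 OR NOT x3 AND (NOT x2 OR NOT x5)   [absorption]
= (NOT x2 OR NOT x5) AND (x3 OR NOT x3)   [distribution]
= NOT x2 OR NOT x5   [complement / identity]

NOT x2 OR NOT x5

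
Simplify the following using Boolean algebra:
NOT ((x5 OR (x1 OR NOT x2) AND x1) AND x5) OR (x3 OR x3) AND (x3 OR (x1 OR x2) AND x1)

NOT ((x5 OR (x1 OR NOT x2) AND x1) AND x5) OR (x3 OR x3) AND (x3 OR (x1 OR x2) AND x1)
= NOT ((x5 OR (x1 OR NOT x2) AND x1) AND x5) OR x3 OR x3 AND (x1 OR x2) AND x1   (distribution)
= NOT ((x5 OR x1) AND x5) OR x3 OR x3 AND (x1 OR x2) AND x1   (absorption)
= NOT ((x5 OR x1) AND x5) OR x3 OR x3 AND x1   (absorption)
= NOT x5 OR x3 OR x3 AND x1   (absorption)
= NOT x5 OR x3   (absorption)

NOT x5 OR x3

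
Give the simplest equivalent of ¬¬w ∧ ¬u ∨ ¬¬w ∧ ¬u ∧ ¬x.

w ∧ ¬u

¬¬w ∧ ¬u ∨ ¬¬w ∧ ¬u ∧ ¬x
= ¬¬w ∧ ¬u   [absorption]
= w ∧ ¬u   [double negation]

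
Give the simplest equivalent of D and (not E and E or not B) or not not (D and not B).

D and not B

D and (not E and E or not B) or not not (D and not B)
= D and not B or not not (D and not B)   (complement / identity)
= D and not B or D and not B   (double negation)
= D and not B   (idempotence)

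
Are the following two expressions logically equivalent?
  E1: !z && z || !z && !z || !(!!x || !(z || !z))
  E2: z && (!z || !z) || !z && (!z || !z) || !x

Yes

E1: !z && z || !z && !z || !(!!x || !(z || !z))
    = !z && z || !z && !z || !x && (z || !z)   — De Morgan
    = !z || !x && (z || !z)   — distribution
    = !z || !x   — complement / identity
E2: z && (!z || !z) || !z && (!z || !z) || !x
    = !z || !z || !x   — distribution
    = !z || !x   — idempotence
Both reduce to !z || !x, so they are equivalent.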